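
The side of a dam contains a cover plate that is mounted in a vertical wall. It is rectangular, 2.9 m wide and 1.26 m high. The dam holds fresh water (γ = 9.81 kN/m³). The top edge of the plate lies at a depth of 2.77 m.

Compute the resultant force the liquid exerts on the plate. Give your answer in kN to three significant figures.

γ = 9.81 kN/m³.
The centroid lies 1.26/2 = 0.63 m below the top edge, so the centroid depth is h_c = 2.77 + 0.63 = 3.4 m.
A = 2.9 × 1.26 = 3.654 m².
Resultant F = γ·h_c·A = 9.81 × 3.4 × 3.654 = 121.876 kN.

F ≈ 122 kN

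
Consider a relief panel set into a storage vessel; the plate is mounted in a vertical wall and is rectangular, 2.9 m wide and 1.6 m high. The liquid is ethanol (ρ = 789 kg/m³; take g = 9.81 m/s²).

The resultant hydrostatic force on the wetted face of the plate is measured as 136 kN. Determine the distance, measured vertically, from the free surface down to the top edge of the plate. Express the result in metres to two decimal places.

γ = ρg = 789 × 9.81 / 1000 = 7.74009 kN/m³.
A = 2.9 × 1.6 = 4.64 m².
From F = γ·h_c·A, the centroid depth is h_c = 136/(7.74009 × 4.64) = 3.78682 m.
The centroid lies 1.6/2 = 0.8 m below the top edge, so the top edge sits at h_top = 3.78682 − 0.8 = 2.98682 m below the surface.

d_top ≈ 2.99 m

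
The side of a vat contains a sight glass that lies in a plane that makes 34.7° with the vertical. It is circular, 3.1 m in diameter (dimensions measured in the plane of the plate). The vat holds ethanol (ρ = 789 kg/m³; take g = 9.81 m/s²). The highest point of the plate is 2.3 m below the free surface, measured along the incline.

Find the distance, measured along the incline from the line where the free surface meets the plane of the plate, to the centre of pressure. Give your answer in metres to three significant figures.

γ = ρg = 789 × 9.81 / 1000 = 7.74009 kN/m³.
The plate makes 34.7° with the vertical, i.e. θ = 90° − 34.7° = 55.3° to the horizontal. Measuring y along the incline from the free-surface line, vertical depth h = y·sinθ with sinθ = 0.822144.
The centroid is at the centre, 1.55 m below the top of the plate, so y_c = 2.3 + 1.55 = 3.85 m and h_c = 3.85 × 0.822144 = 3.16525 m.
A = π(1.55)² = 7.54768 m².
Resultant F = γ·h_c·A = 7.74009 × 3.16525 × 7.54768 = 184.913 kN.
I_c = πr⁴/4 = π × 1.55⁴/4 = 4.53332 m⁴.
Centre of pressure: y_p = y_c + I_c/(y_c·A) = 3.85 + 4.53332/(3.85 × 7.54768) = 3.85 + 0.156006 = 4.00601 m along the plane.

y_p = 4.01 m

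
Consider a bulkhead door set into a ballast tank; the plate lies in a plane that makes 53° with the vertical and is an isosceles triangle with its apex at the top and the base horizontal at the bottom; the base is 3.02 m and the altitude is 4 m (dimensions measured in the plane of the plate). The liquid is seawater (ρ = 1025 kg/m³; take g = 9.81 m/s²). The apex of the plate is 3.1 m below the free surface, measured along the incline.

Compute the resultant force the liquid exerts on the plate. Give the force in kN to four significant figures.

γ = ρg = 1025 × 9.81 / 1000 = 10.05525 kN/m³.
The plate makes 53° with the vertical, i.e. θ = 90° − 53° = 37° to the horizontal. Measuring y along the incline from the free-surface line, vertical depth h = y·sinθ with sinθ = 0.601815.
With the apex up, the centroid sits 2h/3 = 2 × 4/3 = 2.66667 m below the apex, so y_c = 3.1 + 2.66667 = 5.76667 m and h_c = 5.76667 × 0.601815 = 3.47047 m.
A = ½ × 3.02 × 4 = 6.04 m².
Resultant F = γ·h_c·A = 10.05525 × 3.47047 × 6.04 = 210.775 kN.

F ≈ 210.8 kN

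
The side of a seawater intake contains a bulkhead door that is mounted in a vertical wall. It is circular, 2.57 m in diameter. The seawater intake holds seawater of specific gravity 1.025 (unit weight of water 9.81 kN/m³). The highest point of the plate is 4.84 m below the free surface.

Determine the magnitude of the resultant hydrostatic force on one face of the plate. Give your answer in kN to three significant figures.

γ = 1.025 × 9.81 = 10.05525 kN/m³.
The centroid is at the centre, 1.285 m below the top of the plate, so the centroid depth is h_c = 4.84 + 1.285 = 6.125 m.
A = π(1.285)² = 5.18748 m².
Resultant F = γ·h_c·A = 10.05525 × 6.125 × 5.18748 = 319.489 kN.

F ≈ 319 kN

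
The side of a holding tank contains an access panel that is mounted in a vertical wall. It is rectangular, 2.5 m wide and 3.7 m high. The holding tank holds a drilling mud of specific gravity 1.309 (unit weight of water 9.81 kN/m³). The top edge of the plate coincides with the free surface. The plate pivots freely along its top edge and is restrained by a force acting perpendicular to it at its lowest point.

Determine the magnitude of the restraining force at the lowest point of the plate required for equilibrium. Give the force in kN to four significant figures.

γ = 1.309 × 9.81 = 12.84129 kN/m³.
The centroid lies 3.7/2 = 1.85 m below the top edge, so the centroid depth is h_c = 1.85 m.
A = 2.5 × 3.7 = 9.25 m².
Resultant F = γ·h_c·A = 12.84129 × 1.85 × 9.25 = 219.747 kN.
I_c = b·h³/12 = 2.5 × 3.7³/12 = 10.5527 m⁴.
Centre of pressure: y_p = y_c + I_c/(y_c·A) = 1.85 + 10.5527/(1.85 × 9.25) = 1.85 + 0.616666 = 2.46667 m along the plane.
The resultant acts 1.85 + 0.616666 = 2.46667 m (along the plate) below the hinge at the top edge, so the moment about the hinge is M = F × 2.46667 = 219.747 × 2.46667 = 542.043 kN·m.
A normal force at the bottom, 3.7 m from the hinge, must supply this moment: P = 542.043/3.7 = 146.498 kN.

P ≈ 146.5 kN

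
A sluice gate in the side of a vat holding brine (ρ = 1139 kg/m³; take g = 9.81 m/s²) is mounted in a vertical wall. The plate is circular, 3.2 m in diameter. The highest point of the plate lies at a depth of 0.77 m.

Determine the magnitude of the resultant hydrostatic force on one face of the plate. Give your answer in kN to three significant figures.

γ = ρg = 1139 × 9.81 / 1000 = 11.17359 kN/m³.
The centroid is at the centre, 1.6 m below the top of the plate, so the centroid depth is h_c = 0.77 + 1.6 = 2.37 m.
A = π(1.6)² = 8.04248 m².
Resultant F = γ·h_c·A = 11.17359 × 2.37 × 8.04248 = 212.976 kN.

F ≈ 213 kN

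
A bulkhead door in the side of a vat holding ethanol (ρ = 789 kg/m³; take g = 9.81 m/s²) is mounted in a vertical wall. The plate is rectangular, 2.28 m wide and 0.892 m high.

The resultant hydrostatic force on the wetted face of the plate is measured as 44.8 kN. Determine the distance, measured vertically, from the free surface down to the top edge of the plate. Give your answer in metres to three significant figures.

γ = ρg = 789 × 9.81 / 1000 = 7.74009 kN/m³.
A = 2.28 × 0.892 = 2.03376 m².
From F = γ·h_c·A, the centroid depth is h_c = 44.8/(7.74009 × 2.03376) = 2.84598 m.
The centroid lies 0.892/2 = 0.446 m below the top edge, so the top edge sits at h_top = 2.84598 − 0.446 = 2.39998 m below the surface.

d_top ≈ 2.40 m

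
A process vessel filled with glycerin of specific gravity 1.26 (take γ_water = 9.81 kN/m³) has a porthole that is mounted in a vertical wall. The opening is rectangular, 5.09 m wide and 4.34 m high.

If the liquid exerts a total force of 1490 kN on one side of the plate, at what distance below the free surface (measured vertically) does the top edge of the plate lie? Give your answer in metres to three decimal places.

γ = 1.26 × 9.81 = 12.3606 kN/m³.
A = 5.09 × 4.34 = 22.0906 m².
From F = γ·h_c·A, the centroid depth is h_c = 1490/(12.3606 × 22.0906) = 5.45681 m.
The centroid lies 4.34/2 = 2.17 m below the top edge, so the top edge sits at h_top = 5.45681 − 2.17 = 3.28681 m below the surface.

d_top ≈ 3.287 m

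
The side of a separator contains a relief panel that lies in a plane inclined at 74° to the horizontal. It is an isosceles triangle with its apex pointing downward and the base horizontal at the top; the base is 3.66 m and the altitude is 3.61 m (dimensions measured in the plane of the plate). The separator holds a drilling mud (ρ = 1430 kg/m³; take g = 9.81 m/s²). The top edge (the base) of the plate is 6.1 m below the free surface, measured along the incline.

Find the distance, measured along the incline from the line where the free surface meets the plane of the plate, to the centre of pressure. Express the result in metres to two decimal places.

γ = ρg = 1430 × 9.81 / 1000 = 14.0283 kN/m³.
Let θ = 74° be the plate's angle to the horizontal; measure y along the incline from where the plane meets the free surface. Vertical depth h = y·sinθ with sinθ = 0.961262.
With the apex down, the centroid sits h/3 = 3.61/3 = 1.20333 m below the base (the top edge), so y_c = 6.1 + 1.20333 = 7.30333 m and h_c = 7.30333 × 0.961262 = 7.02041 m.
A = ½ × 3.66 × 3.61 = 6.6063 m².
Resultant F = γ·h_c·A = 14.0283 × 7.02041 × 6.6063 = 650.618 kN.
I_c = b·h³/36 = 3.66 × 3.61³/36 = 4.783 m⁴.
Centre of pressure: y_p = y_c + I_c/(y_c·A) = 7.30333 + 4.783/(7.30333 × 6.6063) = 7.30333 + 0.0991337 = 7.40246 m along the plane.

y_p = 7.40 m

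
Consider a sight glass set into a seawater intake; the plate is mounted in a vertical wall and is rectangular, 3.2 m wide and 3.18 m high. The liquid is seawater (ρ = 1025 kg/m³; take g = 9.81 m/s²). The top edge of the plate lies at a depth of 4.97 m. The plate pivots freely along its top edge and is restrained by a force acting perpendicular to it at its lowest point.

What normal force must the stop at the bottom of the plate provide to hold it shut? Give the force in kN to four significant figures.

γ = ρg = 1025 × 9.81 / 1000 = 10.05525 kN/m³.
The centroid lies 3.18/2 = 1.59 m below the top edge, so the centroid depth is h_c = 4.97 + 1.59 = 6.56 m.
A = 3.2 × 3.18 = 10.176 m².
Resultant F = γ·h_c·A = 10.05525 × 6.56 × 10.176 = 671.234 kN.
I_c = b·h³/12 = 3.2 × 3.18³/12 = 8.57532 m⁴.
Centre of pressure: y_p = y_c + I_c/(y_c·A) = 6.56 + 8.57532/(6.56 × 10.176) = 6.56 + 0.12846 = 6.68846 m along the plane.
The resultant acts 1.59 + 0.12846 = 1.71846 m (along the plate) below the hinge at the top edge, so the moment about the hinge is M = F × 1.71846 = 671.234 × 1.71846 = 1153.49 kN·m.
A normal force at the bottom, 3.18 m from the hinge, must supply this moment: P = 1153.49/3.18 = 362.733 kN.

P ≈ 362.7 kN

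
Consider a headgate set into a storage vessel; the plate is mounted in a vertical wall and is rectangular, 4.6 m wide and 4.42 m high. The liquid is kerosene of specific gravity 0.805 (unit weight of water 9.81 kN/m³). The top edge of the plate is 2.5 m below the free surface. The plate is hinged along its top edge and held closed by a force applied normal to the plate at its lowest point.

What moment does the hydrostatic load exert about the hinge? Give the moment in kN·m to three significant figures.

γ = 0.805 × 9.81 = 7.89705 kN/m³.
The centroid lies 4.42/2 = 2.21 m below the top edge, so the centroid depth is h_c = 2.5 + 2.21 = 4.71 m.
A = 4.6 × 4.42 = 20.332 m².
Resultant F = γ·h_c·A = 7.89705 × 4.71 × 20.332 = 756.251 kN.
I_c = b·h³/12 = 4.6 × 4.42³/12 = 33.1012 m⁴.
Centre of pressure: y_p = y_c + I_c/(y_c·A) = 4.71 + 33.1012/(4.71 × 20.332) = 4.71 + 0.345655 = 5.05565 m along the plane.
The resultant acts 2.21 + 0.345655 = 2.55565 m (along the plate) below the hinge at the top edge, so the moment about the hinge is M = F × 2.55565 = 756.251 × 2.55565 = 1932.71 kN·m.

M ≈ 1930 kN·m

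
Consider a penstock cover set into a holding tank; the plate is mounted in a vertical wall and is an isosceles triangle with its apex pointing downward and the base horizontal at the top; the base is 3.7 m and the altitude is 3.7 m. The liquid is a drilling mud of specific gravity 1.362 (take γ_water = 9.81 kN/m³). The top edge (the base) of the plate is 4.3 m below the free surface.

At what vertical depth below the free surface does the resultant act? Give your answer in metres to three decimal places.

h_p = 5.671 m

γ = 1.362 × 9.81 = 13.36122 kN/m³.
With the apex down, the centroid sits h/3 = 3.7/3 = 1.23333 m below the base (the top edge), so the centroid depth is h_c = 4.3 + 1.23333 = 5.53333 m.
A = ½ × 3.7 × 3.7 = 6.845 m².
Resultant F = γ·h_c·A = 13.36122 × 5.53333 × 6.845 = 506.065 kN.
I_c = b·h³/36 = 3.7 × 3.7³/36 = 5.206 m⁴.
Centre of pressure: y_p = y_c + I_c/(y_c·A) = 5.53333 + 5.206/(5.53333 × 6.845) = 5.53333 + 0.13745 = 5.67078 m along the plane.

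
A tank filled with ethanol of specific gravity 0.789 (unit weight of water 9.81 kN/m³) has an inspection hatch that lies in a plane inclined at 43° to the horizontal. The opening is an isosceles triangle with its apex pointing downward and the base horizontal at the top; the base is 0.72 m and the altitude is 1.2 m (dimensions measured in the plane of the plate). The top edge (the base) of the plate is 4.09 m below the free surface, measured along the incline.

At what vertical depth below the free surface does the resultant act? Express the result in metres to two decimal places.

h_p = 3.07 m

γ = 0.789 × 9.81 = 7.74009 kN/m³.
Let θ = 43° be the plate's angle to the horizontal; measure y along the incline from where the plane meets the free surface. Vertical depth h = y·sinθ with sinθ = 0.681998.
With the apex down, the centroid sits h/3 = 1.2/3 = 0.4 m below the base (the top edge), so y_c = 4.09 + 0.4 = 4.49 m and h_c = 4.49 × 0.681998 = 3.06217 m.
A = ½ × 0.72 × 1.2 = 0.432 m².
Resultant F = γ·h_c·A = 7.74009 × 3.06217 × 0.432 = 10.239 kN.
I_c = b·h³/36 = 0.72 × 1.2³/36 = 0.03456 m⁴.
Centre of pressure: y_p = y_c + I_c/(y_c·A) = 4.49 + 0.03456/(4.49 × 0.432) = 4.49 + 0.0178174 = 4.50782 m along the plane.
Vertically, h_p = y_p·sinθ = 4.50782 × 0.681998 = 3.07432 m.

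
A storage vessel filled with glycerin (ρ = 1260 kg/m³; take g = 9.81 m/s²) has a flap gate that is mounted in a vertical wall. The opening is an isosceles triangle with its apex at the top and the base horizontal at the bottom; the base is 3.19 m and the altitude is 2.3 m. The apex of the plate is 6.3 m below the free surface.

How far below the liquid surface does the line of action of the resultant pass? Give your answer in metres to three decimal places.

γ = ρg = 1260 × 9.81 / 1000 = 12.3606 kN/m³.
With the apex up, the centroid sits 2h/3 = 2 × 2.3/3 = 1.53333 m below the apex, so the centroid depth is h_c = 6.3 + 1.53333 = 7.83333 m.
A = ½ × 3.19 × 2.3 = 3.6685 m².
Resultant F = γ·h_c·A = 12.3606 × 7.83333 × 3.6685 = 355.201 kN.
I_c = b·h³/36 = 3.19 × 2.3³/36 = 1.07813 m⁴.
Centre of pressure: y_p = y_c + I_c/(y_c·A) = 7.83333 + 1.07813/(7.83333 × 3.6685) = 7.83333 + 0.0375177 = 7.87085 m along the plane.

h_p = 7.871 m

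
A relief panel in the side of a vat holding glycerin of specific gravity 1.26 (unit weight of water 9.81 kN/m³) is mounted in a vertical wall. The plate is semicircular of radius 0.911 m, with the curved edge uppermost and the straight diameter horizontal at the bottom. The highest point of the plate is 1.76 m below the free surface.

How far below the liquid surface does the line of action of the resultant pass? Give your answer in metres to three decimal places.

h_p = 2.310 m

γ = 1.26 × 9.81 = 12.3606 kN/m³.
The centroid lies 4r/(3π) = 0.38664 m above the diameter, so r − 4r/(3π) = 0.911 − 0.38664 = 0.52436 m below the topmost point, so the centroid depth is h_c = 1.76 + 0.52436 = 2.28436 m.
A = πr²/2 = π × 0.911²/2 = 1.30364 m².
Resultant F = γ·h_c·A = 12.3606 × 2.28436 × 1.30364 = 36.8097 kN.
I_c = (π/8 − 8/(9π))·r⁴ = 0.109757 × 0.911⁴ = 0.0755972 m⁴.
Centre of pressure: y_p = y_c + I_c/(y_c·A) = 2.28436 + 0.0755972/(2.28436 × 1.30364) = 2.28436 + 0.0253854 = 2.30975 m along the plane.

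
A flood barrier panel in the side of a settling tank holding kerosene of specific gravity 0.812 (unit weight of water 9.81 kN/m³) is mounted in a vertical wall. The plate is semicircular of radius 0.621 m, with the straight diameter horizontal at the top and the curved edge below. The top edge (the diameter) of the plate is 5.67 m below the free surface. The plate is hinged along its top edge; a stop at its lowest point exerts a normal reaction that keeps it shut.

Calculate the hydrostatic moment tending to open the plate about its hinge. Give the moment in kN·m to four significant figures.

M ≈ 7.676 kN·m

γ = 0.812 × 9.81 = 7.96572 kN/m³.
The centroid of a semicircle lies 4r/(3π) = 0.263561 m from the diameter, here below the top edge, so the centroid depth is h_c = 5.67 + 0.263561 = 5.93356 m.
A = πr²/2 = π × 0.621²/2 = 0.605763 m².
Resultant F = γ·h_c·A = 7.96572 × 5.93356 × 0.605763 = 28.6314 kN.
I_c = (π/8 − 8/(9π))·r⁴ = 0.109757 × 0.621⁴ = 0.0163229 m⁴.
Centre of pressure: y_p = y_c + I_c/(y_c·A) = 5.93356 + 0.0163229/(5.93356 × 0.605763) = 5.93356 + 0.00454129 = 5.9381 m along the plane.
The resultant acts 0.263561 + 0.00454129 = 0.268102 m (along the plate) below the hinge at the top edge, so the moment about the hinge is M = F × 0.268102 = 28.6314 × 0.268102 = 7.67614 kN·m.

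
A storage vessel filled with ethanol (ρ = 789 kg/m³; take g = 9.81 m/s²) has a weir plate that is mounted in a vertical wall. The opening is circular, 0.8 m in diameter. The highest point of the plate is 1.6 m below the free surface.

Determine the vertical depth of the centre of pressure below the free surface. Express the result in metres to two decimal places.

h_p = 2.02 m

γ = ρg = 789 × 9.81 / 1000 = 7.74009 kN/m³.
The centroid is at the centre, 0.4 m below the top of the plate, so the centroid depth is h_c = 1.6 + 0.4 = 2 m.
A = π(0.4)² = 0.502655 m².
Resultant F = γ·h_c·A = 7.74009 × 2 × 0.502655 = 7.78119 kN.
I_c = πr⁴/4 = π × 0.4⁴/4 = 0.0201062 m⁴.
Centre of pressure: y_p = y_c + I_c/(y_c·A) = 2 + 0.0201062/(2 × 0.502655) = 2 + 0.02 = 2.02 m along the plane.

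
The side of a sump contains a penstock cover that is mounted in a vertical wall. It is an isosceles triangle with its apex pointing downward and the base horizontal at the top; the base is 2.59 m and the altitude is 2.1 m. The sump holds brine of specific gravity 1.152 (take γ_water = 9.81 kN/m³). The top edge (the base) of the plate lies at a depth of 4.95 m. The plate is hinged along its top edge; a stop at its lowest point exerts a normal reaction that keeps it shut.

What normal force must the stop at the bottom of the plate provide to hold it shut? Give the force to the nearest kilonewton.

P ≈ 61 kN

γ = 1.152 × 9.81 = 11.30112 kN/m³.
With the apex down, the centroid sits h/3 = 2.1/3 = 0.7 m below the base (the top edge), so the centroid depth is h_c = 4.95 + 0.7 = 5.65 m.
A = ½ × 2.59 × 2.1 = 2.7195 m².
Resultant F = γ·h_c·A = 11.30112 × 5.65 × 2.7195 = 173.644 kN.
I_c = b·h³/36 = 2.59 × 2.1³/36 = 0.666278 m⁴.
Centre of pressure: y_p = y_c + I_c/(y_c·A) = 5.65 + 0.666278/(5.65 × 2.7195) = 5.65 + 0.0433629 = 5.69336 m along the plane.
The resultant acts 0.7 + 0.0433629 = 0.743363 m (along the plate) below the hinge at the top edge, so the moment about the hinge is M = F × 0.743363 = 173.644 × 0.743363 = 129.081 kN·m.
A normal force at the bottom, 2.1 m from the hinge, must supply this moment: P = 129.081/2.1 = 61.4671 kN.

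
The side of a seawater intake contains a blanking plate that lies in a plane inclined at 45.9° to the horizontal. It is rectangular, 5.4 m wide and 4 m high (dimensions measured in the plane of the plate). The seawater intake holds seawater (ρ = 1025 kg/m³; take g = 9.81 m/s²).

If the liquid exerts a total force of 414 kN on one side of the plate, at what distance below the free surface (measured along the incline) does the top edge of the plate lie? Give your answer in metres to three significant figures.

γ = ρg = 1025 × 9.81 / 1000 = 10.05525 kN/m³.
A = 5.4 × 4 = 21.6 m².
From F = γ·h_c·A, the centroid depth is h_c = 414/(10.05525 × 21.6) = 1.90614 m.
Let θ = 45.9° be the plate's angle to the horizontal; measure y along the incline from where the plane meets the free surface. Vertical depth h = y·sinθ with sinθ = 0.718126.
Along the incline, y_c = h_c/sinθ = 1.90614/0.718126 = 2.65433 m.
The centroid lies 4/2 = 2 m below the top edge, so the top edge sits at y_top = 2.65433 − 2 = 0.65433 m along the incline.

y_top ≈ 0.654 m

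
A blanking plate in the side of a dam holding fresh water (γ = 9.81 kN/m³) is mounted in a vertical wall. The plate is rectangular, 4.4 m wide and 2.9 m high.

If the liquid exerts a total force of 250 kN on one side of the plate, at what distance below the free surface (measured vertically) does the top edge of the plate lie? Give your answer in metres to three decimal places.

γ = 9.81 kN/m³.
A = 4.4 × 2.9 = 12.76 m².
From F = γ·h_c·A, the centroid depth is h_c = 250/(9.81 × 12.76) = 1.99719 m.
The centroid lies 2.9/2 = 1.45 m below the top edge, so the top edge sits at h_top = 1.99719 − 1.45 = 0.54719 m below the surface.

d_top ≈ 0.547 m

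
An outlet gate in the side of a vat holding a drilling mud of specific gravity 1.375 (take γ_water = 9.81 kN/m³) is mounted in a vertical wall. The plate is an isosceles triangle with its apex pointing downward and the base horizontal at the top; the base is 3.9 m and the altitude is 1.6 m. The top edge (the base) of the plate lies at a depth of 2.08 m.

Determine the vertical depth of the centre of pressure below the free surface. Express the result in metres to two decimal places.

h_p = 2.67 m

γ = 1.375 × 9.81 = 13.48875 kN/m³.
With the apex down, the centroid sits h/3 = 1.6/3 = 0.533333 m below the base (the top edge), so the centroid depth is h_c = 2.08 + 0.533333 = 2.61333 m.
A = ½ × 3.9 × 1.6 = 3.12 m².
Resultant F = γ·h_c·A = 13.48875 × 2.61333 × 3.12 = 109.982 kN.
I_c = b·h³/36 = 3.9 × 1.6³/36 = 0.443733 m⁴.
Centre of pressure: y_p = y_c + I_c/(y_c·A) = 2.61333 + 0.443733/(2.61333 × 3.12) = 2.61333 + 0.0544218 = 2.66775 m along the plane.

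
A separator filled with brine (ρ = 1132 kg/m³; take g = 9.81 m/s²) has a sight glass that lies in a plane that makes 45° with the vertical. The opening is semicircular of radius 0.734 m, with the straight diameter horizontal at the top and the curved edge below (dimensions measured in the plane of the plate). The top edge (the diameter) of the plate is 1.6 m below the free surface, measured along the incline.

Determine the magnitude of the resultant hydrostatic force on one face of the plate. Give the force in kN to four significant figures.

γ = ρg = 1132 × 9.81 / 1000 = 11.10492 kN/m³.
The plate makes 45° with the vertical, i.e. θ = 90° − 45° = 45° to the horizontal. Measuring y along the incline from the free-surface line, vertical depth h = y·sinθ with sinθ = 0.707107.
The centroid of a semicircle lies 4r/(3π) = 0.311519 m from the diameter, here below the top edge, so y_c = 1.6 + 0.311519 = 1.91152 m and h_c = 1.91152 × 0.707107 = 1.35165 m.
A = πr²/2 = π × 0.734²/2 = 0.846276 m².
Resultant F = γ·h_c·A = 11.10492 × 1.35165 × 0.846276 = 12.7026 kN.

F ≈ 12.70 kN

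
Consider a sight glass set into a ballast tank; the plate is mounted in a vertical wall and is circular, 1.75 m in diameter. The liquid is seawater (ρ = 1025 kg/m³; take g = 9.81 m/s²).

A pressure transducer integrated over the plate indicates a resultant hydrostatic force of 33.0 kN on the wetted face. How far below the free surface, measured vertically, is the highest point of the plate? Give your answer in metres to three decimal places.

d_top ≈ 0.489 m

γ = ρg = 1025 × 9.81 / 1000 = 10.05525 kN/m³.
A = π(0.875)² = 2.40528 m².
From F = γ·h_c·A, the centroid depth is h_c = 33.0/(10.05525 × 2.40528) = 1.36444 m.
The centroid is at the centre, 0.875 m below the top of the plate, so the highest point sits at h_top = 1.36444 − 0.875 = 0.48944 m below the surface.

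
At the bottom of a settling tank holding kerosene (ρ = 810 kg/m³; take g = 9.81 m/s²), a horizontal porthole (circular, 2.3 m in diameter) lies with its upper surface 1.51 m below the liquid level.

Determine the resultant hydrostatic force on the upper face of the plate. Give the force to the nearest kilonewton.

γ = ρg = 810 × 9.81 / 1000 = 7.9461 kN/m³.
The plate is horizontal, so pressure is uniform at p = γ·h = 7.9461 × 1.51 = 11.9986 kN/m².
A = π(1.15)² = 4.15476 m².
F = p·A = 11.9986 × 4.15476 = 49.8513 kN.

F ≈ 50 kN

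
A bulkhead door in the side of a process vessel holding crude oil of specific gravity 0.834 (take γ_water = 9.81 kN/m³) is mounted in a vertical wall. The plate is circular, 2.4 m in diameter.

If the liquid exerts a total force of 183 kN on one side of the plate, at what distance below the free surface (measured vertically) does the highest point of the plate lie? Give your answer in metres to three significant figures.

γ = 0.834 × 9.81 = 8.18154 kN/m³.
A = π(1.2)² = 4.52389 m².
From F = γ·h_c·A, the centroid depth is h_c = 183/(8.18154 × 4.52389) = 4.94429 m.
The centroid is at the centre, 1.2 m below the top of the plate, so the highest point sits at h_top = 4.94429 − 1.2 = 3.74429 m below the surface.

d_top ≈ 3.74 m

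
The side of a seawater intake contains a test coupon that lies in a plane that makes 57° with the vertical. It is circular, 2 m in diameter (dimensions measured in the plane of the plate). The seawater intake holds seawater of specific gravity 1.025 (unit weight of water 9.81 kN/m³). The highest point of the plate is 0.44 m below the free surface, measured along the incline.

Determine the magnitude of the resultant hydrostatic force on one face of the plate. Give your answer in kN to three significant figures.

F ≈ 24.8 kN

γ = 1.025 × 9.81 = 10.05525 kN/m³.
The plate makes 57° with the vertical, i.e. θ = 90° − 57° = 33° to the horizontal. Measuring y along the incline from the free-surface line, vertical depth h = y·sinθ with sinθ = 0.544639.
The centroid is at the centre, 1 m below the top of the plate, so y_c = 0.44 + 1 = 1.44 m and h_c = 1.44 × 0.544639 = 0.78428 m.
A = π(1)² = 3.14159 m².
Resultant F = γ·h_c·A = 10.05525 × 0.78428 × 3.14159 = 24.775 kN.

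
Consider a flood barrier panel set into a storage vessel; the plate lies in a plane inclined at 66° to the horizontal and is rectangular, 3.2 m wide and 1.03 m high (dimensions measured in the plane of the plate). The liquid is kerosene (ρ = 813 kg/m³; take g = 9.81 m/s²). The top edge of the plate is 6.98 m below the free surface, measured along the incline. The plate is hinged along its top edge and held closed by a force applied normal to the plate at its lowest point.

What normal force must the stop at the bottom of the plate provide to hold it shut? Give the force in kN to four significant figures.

P ≈ 92.06 kN

γ = ρg = 813 × 9.81 / 1000 = 7.97553 kN/m³.
Let θ = 66° be the plate's angle to the horizontal; measure y along the incline from where the plane meets the free surface. Vertical depth h = y·sinθ with sinθ = 0.913545.
The centroid lies 1.03/2 = 0.515 m below the top edge, so y_c = 6.98 + 0.515 = 7.495 m and h_c = 7.495 × 0.913545 = 6.84702 m.
A = 3.2 × 1.03 = 3.296 m².
Resultant F = γ·h_c·A = 7.97553 × 6.84702 × 3.296 = 179.99 kN.
I_c = b·h³/12 = 3.2 × 1.03³/12 = 0.291394 m⁴.
Centre of pressure: y_p = y_c + I_c/(y_c·A) = 7.495 + 0.291394/(7.495 × 3.296) = 7.495 + 0.0117956 = 7.5068 m along the plane.
The resultant acts 0.515 + 0.0117956 = 0.526796 m (along the plate) below the hinge at the top edge, so the moment about the hinge is M = F × 0.526796 = 179.99 × 0.526796 = 94.818 kN·m.
A normal force at the bottom, 1.03 m from the hinge, must supply this moment: P = 94.818/1.03 = 92.0563 kN.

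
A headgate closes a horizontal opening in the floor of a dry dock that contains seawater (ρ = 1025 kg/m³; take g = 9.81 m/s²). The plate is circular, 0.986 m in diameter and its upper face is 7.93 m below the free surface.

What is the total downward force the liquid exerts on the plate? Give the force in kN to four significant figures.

F ≈ 60.88 kN

γ = ρg = 1025 × 9.81 / 1000 = 10.05525 kN/m³.
The plate is horizontal, so pressure is uniform at p = γ·h = 10.05525 × 7.93 = 79.7381 kN/m².
A = π(0.493)² = 0.763561 m².
F = p·A = 79.7381 × 0.763561 = 60.8849 kN.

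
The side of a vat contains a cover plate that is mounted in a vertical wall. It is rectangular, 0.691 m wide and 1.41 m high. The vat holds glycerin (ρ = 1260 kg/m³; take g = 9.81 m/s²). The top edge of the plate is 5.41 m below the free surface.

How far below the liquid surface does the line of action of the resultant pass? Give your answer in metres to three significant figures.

h_p = 6.14 m

γ = ρg = 1260 × 9.81 / 1000 = 12.3606 kN/m³.
The centroid lies 1.41/2 = 0.705 m below the top edge, so the centroid depth is h_c = 5.41 + 0.705 = 6.115 m.
A = 0.691 × 1.41 = 0.97431 m².
Resultant F = γ·h_c·A = 12.3606 × 6.115 × 0.97431 = 73.6433 kN.
I_c = b·h³/12 = 0.691 × 1.41³/12 = 0.161419 m⁴.
Centre of pressure: y_p = y_c + I_c/(y_c·A) = 6.115 + 0.161419/(6.115 × 0.97431) = 6.115 + 0.0270932 = 6.14209 m along the plane.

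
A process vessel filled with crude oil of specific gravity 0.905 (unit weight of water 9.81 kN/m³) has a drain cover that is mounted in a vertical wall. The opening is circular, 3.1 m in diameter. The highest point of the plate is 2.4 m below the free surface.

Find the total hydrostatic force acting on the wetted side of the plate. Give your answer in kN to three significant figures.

F ≈ 265 kN

γ = 0.905 × 9.81 = 8.87805 kN/m³.
The centroid is at the centre, 1.55 m below the top of the plate, so the centroid depth is h_c = 2.4 + 1.55 = 3.95 m.
A = π(1.55)² = 7.54768 m².
Resultant F = γ·h_c·A = 8.87805 × 3.95 × 7.54768 = 264.684 kN.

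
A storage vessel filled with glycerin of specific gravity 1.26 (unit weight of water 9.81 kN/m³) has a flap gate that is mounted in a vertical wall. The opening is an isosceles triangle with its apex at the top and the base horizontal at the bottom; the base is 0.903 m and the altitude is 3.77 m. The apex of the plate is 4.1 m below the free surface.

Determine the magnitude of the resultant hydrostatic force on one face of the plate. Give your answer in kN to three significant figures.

γ = 1.26 × 9.81 = 12.3606 kN/m³.
With the apex up, the centroid sits 2h/3 = 2 × 3.77/3 = 2.51333 m below the apex, so the centroid depth is h_c = 4.1 + 2.51333 = 6.61333 m.
A = ½ × 0.903 × 3.77 = 1.70216 m².
Resultant F = γ·h_c·A = 12.3606 × 6.61333 × 1.70216 = 139.143 kN.

F ≈ 139 kN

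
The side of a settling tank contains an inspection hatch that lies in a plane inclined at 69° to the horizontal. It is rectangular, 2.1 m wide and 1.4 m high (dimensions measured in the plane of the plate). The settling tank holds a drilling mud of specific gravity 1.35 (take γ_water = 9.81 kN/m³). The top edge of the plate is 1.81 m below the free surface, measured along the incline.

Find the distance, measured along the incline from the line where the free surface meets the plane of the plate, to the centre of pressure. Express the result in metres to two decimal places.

γ = 1.35 × 9.81 = 13.2435 kN/m³.
Let θ = 69° be the plate's angle to the horizontal; measure y along the incline from where the plane meets the free surface. Vertical depth h = y·sinθ with sinθ = 0.933580.
The centroid lies 1.4/2 = 0.7 m below the top edge, so y_c = 1.81 + 0.7 = 2.51 m and h_c = 2.51 × 0.933580 = 2.34329 m.
A = 2.1 × 1.4 = 2.94 m².
Resultant F = γ·h_c·A = 13.2435 × 2.34329 × 2.94 = 91.2381 kN.
I_c = b·h³/12 = 2.1 × 1.4³/12 = 0.4802 m⁴.
Centre of pressure: y_p = y_c + I_c/(y_c·A) = 2.51 + 0.4802/(2.51 × 2.94) = 2.51 + 0.065073 = 2.57507 m along the plane.

y_p = 2.58 m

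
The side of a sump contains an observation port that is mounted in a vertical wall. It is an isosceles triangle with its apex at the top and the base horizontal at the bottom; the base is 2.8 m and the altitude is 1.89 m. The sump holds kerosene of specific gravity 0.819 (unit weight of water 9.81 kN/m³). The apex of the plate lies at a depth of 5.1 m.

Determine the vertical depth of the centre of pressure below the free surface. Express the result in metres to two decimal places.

h_p = 6.39 m

γ = 0.819 × 9.81 = 8.03439 kN/m³.
With the apex up, the centroid sits 2h/3 = 2 × 1.89/3 = 1.26 m below the apex, so the centroid depth is h_c = 5.1 + 1.26 = 6.36 m.
A = ½ × 2.8 × 1.89 = 2.646 m².
Resultant F = γ·h_c·A = 8.03439 × 6.36 × 2.646 = 135.207 kN.
I_c = b·h³/36 = 2.8 × 1.89³/36 = 0.525099 m⁴.
Centre of pressure: y_p = y_c + I_c/(y_c·A) = 6.36 + 0.525099/(6.36 × 2.646) = 6.36 + 0.0312028 = 6.3912 m along the plane.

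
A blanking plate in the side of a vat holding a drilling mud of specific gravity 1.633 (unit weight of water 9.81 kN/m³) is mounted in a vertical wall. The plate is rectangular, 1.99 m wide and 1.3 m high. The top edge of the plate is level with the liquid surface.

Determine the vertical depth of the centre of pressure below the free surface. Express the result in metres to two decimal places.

γ = 1.633 × 9.81 = 16.01973 kN/m³.
The centroid lies 1.3/2 = 0.65 m below the top edge, so the centroid depth is h_c = 0.65 m.
A = 1.99 × 1.3 = 2.587 m².
Resultant F = γ·h_c·A = 16.01973 × 0.65 × 2.587 = 26.938 kN.
I_c = b·h³/12 = 1.99 × 1.3³/12 = 0.364336 m⁴.
Centre of pressure: y_p = y_c + I_c/(y_c·A) = 0.65 + 0.364336/(0.65 × 2.587) = 0.65 + 0.216667 = 0.866667 m along the plane.

h_p = 0.87 m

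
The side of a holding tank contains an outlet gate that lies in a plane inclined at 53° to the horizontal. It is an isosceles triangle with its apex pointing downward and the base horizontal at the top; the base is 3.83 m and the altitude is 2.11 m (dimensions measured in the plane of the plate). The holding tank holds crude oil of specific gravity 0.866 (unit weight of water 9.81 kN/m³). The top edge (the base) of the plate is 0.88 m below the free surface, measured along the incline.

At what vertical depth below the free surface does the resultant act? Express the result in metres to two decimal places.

h_p = 1.39 m

γ = 0.866 × 9.81 = 8.49546 kN/m³.
Let θ = 53° be the plate's angle to the horizontal; measure y along the incline from where the plane meets the free surface. Vertical depth h = y·sinθ with sinθ = 0.798636.
With the apex down, the centroid sits h/3 = 2.11/3 = 0.703333 m below the base (the top edge), so y_c = 0.88 + 0.703333 = 1.58333 m and h_c = 1.58333 × 0.798636 = 1.2645 m.
A = ½ × 3.83 × 2.11 = 4.04065 m².
Resultant F = γ·h_c·A = 8.49546 × 1.2645 × 4.04065 = 43.4067 kN.
I_c = b·h³/36 = 3.83 × 2.11³/36 = 0.99941 m⁴.
Centre of pressure: y_p = y_c + I_c/(y_c·A) = 1.58333 + 0.99941/(1.58333 × 4.04065) = 1.58333 + 0.156214 = 1.73954 m along the plane.
Vertically, h_p = y_p·sinθ = 1.73954 × 0.798636 = 1.38926 m.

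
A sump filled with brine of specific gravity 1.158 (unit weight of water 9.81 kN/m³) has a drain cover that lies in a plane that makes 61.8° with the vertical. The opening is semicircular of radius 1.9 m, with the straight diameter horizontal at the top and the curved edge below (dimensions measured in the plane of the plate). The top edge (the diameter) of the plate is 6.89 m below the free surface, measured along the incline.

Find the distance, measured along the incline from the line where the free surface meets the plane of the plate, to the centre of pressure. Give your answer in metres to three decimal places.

y_p = 7.729 m

γ = 1.158 × 9.81 = 11.35998 kN/m³.
The plate makes 61.8° with the vertical, i.e. θ = 90° − 61.8° = 28.2° to the horizontal. Measuring y along the incline from the free-surface line, vertical depth h = y·sinθ with sinθ = 0.472551.
The centroid of a semicircle lies 4r/(3π) = 0.806385 m from the diameter, here below the top edge, so y_c = 6.89 + 0.806385 = 7.69638 m and h_c = 7.69638 × 0.472551 = 3.63693 m.
A = πr²/2 = π × 1.9²/2 = 5.67057 m².
Resultant F = γ·h_c·A = 11.35998 × 3.63693 × 5.67057 = 234.282 kN.
I_c = (π/8 − 8/(9π))·r⁴ = 0.109757 × 1.9⁴ = 1.43036 m⁴.
Centre of pressure: y_p = y_c + I_c/(y_c·A) = 7.69638 + 1.43036/(7.69638 × 5.67057) = 7.69638 + 0.0327742 = 7.72915 m along the plane.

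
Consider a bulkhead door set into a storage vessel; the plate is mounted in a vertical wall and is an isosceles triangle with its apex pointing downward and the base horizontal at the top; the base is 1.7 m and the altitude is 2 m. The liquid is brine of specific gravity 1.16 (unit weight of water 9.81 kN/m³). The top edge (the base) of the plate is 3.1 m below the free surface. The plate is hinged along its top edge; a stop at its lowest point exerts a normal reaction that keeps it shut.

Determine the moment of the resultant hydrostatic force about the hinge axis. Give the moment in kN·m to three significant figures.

γ = 1.16 × 9.81 = 11.3796 kN/m³.
With the apex down, the centroid sits h/3 = 2/3 = 0.666667 m below the base (the top edge), so the centroid depth is h_c = 3.1 + 0.666667 = 3.76667 m.
A = ½ × 1.7 × 2 = 1.7 m².
Resultant F = γ·h_c·A = 11.3796 × 3.76667 × 1.7 = 72.8674 kN.
I_c = b·h³/36 = 1.7 × 2³/36 = 0.377778 m⁴.
Centre of pressure: y_p = y_c + I_c/(y_c·A) = 3.76667 + 0.377778/(3.76667 × 1.7) = 3.76667 + 0.058997 = 3.82567 m along the plane.
The resultant acts 0.666667 + 0.058997 = 0.725664 m (along the plate) below the hinge at the top edge, so the moment about the hinge is M = F × 0.725664 = 72.8674 × 0.725664 = 52.8772 kN·m.

M ≈ 52.9 kN·m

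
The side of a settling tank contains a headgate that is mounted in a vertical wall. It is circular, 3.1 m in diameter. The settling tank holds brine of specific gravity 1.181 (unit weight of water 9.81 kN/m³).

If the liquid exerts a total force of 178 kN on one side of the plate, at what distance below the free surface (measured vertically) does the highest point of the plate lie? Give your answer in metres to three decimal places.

γ = 1.181 × 9.81 = 11.58561 kN/m³.
A = π(1.55)² = 7.54768 m².
From F = γ·h_c·A, the centroid depth is h_c = 178/(11.58561 × 7.54768) = 2.03558 m.
The centroid is at the centre, 1.55 m below the top of the plate, so the highest point sits at h_top = 2.03558 − 1.55 = 0.48558 m below the surface.

d_top ≈ 0.486 m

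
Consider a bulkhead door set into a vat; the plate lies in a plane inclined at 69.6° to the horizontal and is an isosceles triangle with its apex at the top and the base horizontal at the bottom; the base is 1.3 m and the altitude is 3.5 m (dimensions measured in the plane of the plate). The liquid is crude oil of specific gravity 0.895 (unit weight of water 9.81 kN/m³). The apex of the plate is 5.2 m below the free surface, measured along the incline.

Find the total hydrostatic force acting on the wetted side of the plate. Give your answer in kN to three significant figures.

γ = 0.895 × 9.81 = 8.77995 kN/m³.
Let θ = 69.6° be the plate's angle to the horizontal; measure y along the incline from where the plane meets the free surface. Vertical depth h = y·sinθ with sinθ = 0.937282.
With the apex up, the centroid sits 2h/3 = 2 × 3.5/3 = 2.33333 m below the apex, so y_c = 5.2 + 2.33333 = 7.53333 m and h_c = 7.53333 × 0.937282 = 7.06085 m.
A = ½ × 1.3 × 3.5 = 2.275 m².
Resultant F = γ·h_c·A = 8.77995 × 7.06085 × 2.275 = 141.036 kN.

F ≈ 141 kN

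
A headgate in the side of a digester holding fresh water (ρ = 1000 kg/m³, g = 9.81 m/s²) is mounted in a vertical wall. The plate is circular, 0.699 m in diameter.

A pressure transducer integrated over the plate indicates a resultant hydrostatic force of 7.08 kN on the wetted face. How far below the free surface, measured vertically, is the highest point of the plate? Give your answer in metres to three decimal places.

γ = ρg = 1000 × 9.81 = 9810 N/m³ = 9.81 kN/m³.
A = π(0.3495)² = 0.383746 m².
From F = γ·h_c·A, the centroid depth is h_c = 7.08/(9.81 × 0.383746) = 1.8807 m.
The centroid is at the centre, 0.3495 m below the top of the plate, so the highest point sits at h_top = 1.8807 − 0.3495 = 1.5312 m below the surface.

d_top ≈ 1.531 m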